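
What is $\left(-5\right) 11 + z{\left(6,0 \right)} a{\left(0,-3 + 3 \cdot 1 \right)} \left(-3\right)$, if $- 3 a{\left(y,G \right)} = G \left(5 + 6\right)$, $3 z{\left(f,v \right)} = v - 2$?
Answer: $-55$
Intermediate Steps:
$z{\left(f,v \right)} = - \frac{2}{3} + \frac{v}{3}$ ($z{\left(f,v \right)} = \frac{v - 2}{3} = \frac{-2 + v}{3} = - \frac{2}{3} + \frac{v}{3}$)
$a{\left(y,G \right)} = - \frac{11 G}{3}$ ($a{\left(y,G \right)} = - \frac{G \left(5 + 6\right)}{3} = - \frac{G 11}{3} = - \frac{11 G}{3}$)
$\left(-5\right) 11 + z{\left(6,0 \right)} a{\left(0,-3 + 3 \cdot 1 \right)} \left(-3\right) = \left(-5\right) 11 + \left(- \frac{2}{3} + \frac{1}{3} \cdot 0\right) \left(- \frac{11 \left(-3 + 3 \cdot 1\right)}{3}\right) \left(-3\right) = -55 + \left(- \frac{2}{3} + 0\right) \left(- \frac{11 \left(-3 + 3\right)}{3}\right) \left(-3\right) = -55 + - \frac{2 \left(\left(- \frac{11}{3}\right) 0\right)}{3} \left(-3\right) = -55 + \left(- \frac{2}{3}\right) 0 \left(-3\right) = -55 + 0 \left(-3\right) = -55 + 0 = -55$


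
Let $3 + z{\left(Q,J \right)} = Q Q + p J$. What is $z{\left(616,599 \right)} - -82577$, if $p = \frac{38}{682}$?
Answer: $\frac{157563611}{341} \approx 4.6206 \cdot 10^{5}$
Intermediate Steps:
$p = \frac{19}{341}$ ($p = 38 \cdot \frac{1}{682} = \frac{19}{341} \approx 0.055718$)
$z{\left(Q,J \right)} = -3 + Q^{2} + \frac{19 J}{341}$ ($z{\left(Q,J \right)} = -3 + \left(Q Q + \frac{19 J}{341}\right) = -3 + \left(Q^{2} + \frac{19 J}{341}\right) = -3 + Q^{2} + \frac{19 J}{341}$)
$z{\left(616,599 \right)} - -82577 = \left(-3 + 616^{2} + \frac{19}{341} \cdot 599\right) - -82577 = \left(-3 + 379456 + \frac{11381}{341}\right) + 82577 = \frac{129404854}{341} + 82577 = \frac{157563611}{341}$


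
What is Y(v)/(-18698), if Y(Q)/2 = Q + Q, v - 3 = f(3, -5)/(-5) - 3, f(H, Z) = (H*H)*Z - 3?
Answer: -96/46745 ≈ -0.0020537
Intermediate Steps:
f(H, Z) = -3 + Z*H² (f(H, Z) = H²*Z - 3 = Z*H² - 3 = -3 + Z*H²)
v = 48/5 (v = 3 + ((-3 - 5*3²)/(-5) - 3) = 3 + ((-3 - 5*9)*(-⅕) - 3) = 3 + ((-3 - 45)*(-⅕) - 3) = 3 + (-48*(-⅕) - 3) = 3 + (48/5 - 3) = 3 + 33/5 = 48/5 ≈ 9.6000)
Y(Q) = 4*Q (Y(Q) = 2*(Q + Q) = 2*(2*Q) = 4*Q)
Y(v)/(-18698) = (4*(48/5))/(-18698) = (192/5)*(-1/18698) = -96/46745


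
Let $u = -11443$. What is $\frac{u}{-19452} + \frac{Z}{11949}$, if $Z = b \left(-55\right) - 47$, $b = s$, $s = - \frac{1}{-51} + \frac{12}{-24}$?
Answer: $\frac{2317645961}{3951343116} \approx 0.58655$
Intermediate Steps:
$s = - \frac{49}{102}$ ($s = \left(-1\right) \left(- \frac{1}{51}\right) + 12 \left(- \frac{1}{24}\right) = \frac{1}{51} - \frac{1}{2} = - \frac{49}{102} \approx -0.48039$)
$b = - \frac{49}{102} \approx -0.48039$
$Z = - \frac{2099}{102}$ ($Z = \left(- \frac{49}{102}\right) \left(-55\right) - 47 = \frac{2695}{102} - 47 = - \frac{2099}{102} \approx -20.578$)
$\frac{u}{-19452} + \frac{Z}{11949} = - \frac{11443}{-19452} - \frac{2099}{102 \cdot 11949} = \left(-11443\right) \left(- \frac{1}{19452}\right) - \frac{2099}{1218798} = \frac{11443}{19452} - \frac{2099}{1218798} = \frac{2317645961}{3951343116}$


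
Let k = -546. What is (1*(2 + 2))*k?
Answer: -2184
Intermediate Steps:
(1*(2 + 2))*k = (1*(2 + 2))*(-546) = (1*4)*(-546) = 4*(-546) = -2184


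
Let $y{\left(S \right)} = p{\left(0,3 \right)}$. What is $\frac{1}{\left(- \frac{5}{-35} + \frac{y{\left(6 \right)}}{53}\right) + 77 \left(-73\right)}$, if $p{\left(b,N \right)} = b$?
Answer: $- \frac{7}{39346} \approx -0.00017791$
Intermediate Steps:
$y{\left(S \right)} = 0$
$\frac{1}{\left(- \frac{5}{-35} + \frac{y{\left(6 \right)}}{53}\right) + 77 \left(-73\right)} = \frac{1}{\left(- \frac{5}{-35} + \frac{0}{53}\right) + 77 \left(-73\right)} = \frac{1}{\left(\left(-5\right) \left(- \frac{1}{35}\right) + 0 \cdot \frac{1}{53}\right) - 5621} = \frac{1}{\left(\frac{1}{7} + 0\right) - 5621} = \frac{1}{\frac{1}{7} - 5621} = \frac{1}{- \frac{39346}{7}} = - \frac{7}{39346}$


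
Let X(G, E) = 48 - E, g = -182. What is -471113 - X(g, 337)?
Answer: -470824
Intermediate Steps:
-471113 - X(g, 337) = -471113 - (48 - 1*337) = -471113 - (48 - 337) = -471113 - 1*(-289) = -471113 + 289 = -470824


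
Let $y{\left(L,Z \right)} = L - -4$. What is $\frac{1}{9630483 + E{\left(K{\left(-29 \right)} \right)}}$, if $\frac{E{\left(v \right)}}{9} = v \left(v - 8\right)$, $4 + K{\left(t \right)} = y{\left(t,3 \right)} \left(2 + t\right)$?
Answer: $\frac{1}{13634340} \approx 7.3344 \cdot 10^{-8}$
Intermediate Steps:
$y{\left(L,Z \right)} = 4 + L$ ($y{\left(L,Z \right)} = L + 4 = 4 + L$)
$K{\left(t \right)} = -4 + \left(2 + t\right) \left(4 + t\right)$ ($K{\left(t \right)} = -4 + \left(4 + t\right) \left(2 + t\right) = -4 + \left(2 + t\right) \left(4 + t\right)$)
$E{\left(v \right)} = 9 v \left(-8 + v\right)$ ($E{\left(v \right)} = 9 v \left(v - 8\right) = 9 v \left(-8 + v\right)$)
$\frac{1}{9630483 + E{\left(K{\left(-29 \right)} \right)}} = \frac{1}{9630483 + 9 \left(4 + \left(-29\right)^{2} + 6 \left(-29\right)\right) \left(-8 + \left(4 + \left(-29\right)^{2} + 6 \left(-29\right)\right)\right)} = \frac{1}{9630483 + 9 \left(4 + 841 - 174\right) \left(-8 + \left(4 + 841 - 174\right)\right)} = \frac{1}{9630483 + 9 \cdot 671 \left(-8 + 671\right)} = \frac{1}{9630483 + 9 \cdot 671 \cdot 663} = \frac{1}{9630483 + 4003857} = \frac{1}{13634340}$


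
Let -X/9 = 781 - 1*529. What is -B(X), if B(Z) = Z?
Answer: 2268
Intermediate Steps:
X = -2268 (X = -9*(781 - 1*529) = -9*(781 - 529) = -9*252 = -2268)
-B(X) = -1*(-2268) = 2268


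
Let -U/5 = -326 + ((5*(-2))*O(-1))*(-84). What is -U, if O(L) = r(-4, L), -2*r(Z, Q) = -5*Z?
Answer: -43630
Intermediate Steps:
r(Z, Q) = 5*Z/2 (r(Z, Q) = -(-5)*Z/2 = 5*Z/2)
O(L) = -10 (O(L) = (5/2)*(-4) = -10)
U = 43630 (U = -5*(-326 + ((5*(-2))*(-10))*(-84)) = -5*(-326 - 10*(-10)*(-84)) = -5*(-326 + 100*(-84)) = -5*(-326 - 8400) = -5*(-8726) = 43630)
-U = -1*43630 = -43630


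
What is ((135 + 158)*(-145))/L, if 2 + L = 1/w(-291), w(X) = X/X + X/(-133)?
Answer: 3602728/143 ≈ 25194.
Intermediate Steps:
w(X) = 1 - X/133 (w(X) = 1 + X*(-1/133) = 1 - X/133)
L = -715/424 (L = -2 + 1/(1 - 1/133*(-291)) = -2 + 1/(1 + 291/133) = -2 + 1/(424/133) = -2 + 133/424 = -715/424 ≈ -1.6863)
((135 + 158)*(-145))/L = ((135 + 158)*(-145))/(-715/424) = (293*(-145))*(-424/715) = -42485*(-424/715) = 3602728/143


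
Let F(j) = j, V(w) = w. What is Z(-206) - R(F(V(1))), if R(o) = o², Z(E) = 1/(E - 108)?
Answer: -315/314 ≈ -1.0032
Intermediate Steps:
Z(E) = 1/(-108 + E)
Z(-206) - R(F(V(1))) = 1/(-108 - 206) - 1*1² = 1/(-314) - 1*1 = -1/314 - 1 = -315/314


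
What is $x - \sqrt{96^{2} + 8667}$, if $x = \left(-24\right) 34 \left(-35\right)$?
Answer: $28560 - 3 \sqrt{1987} \approx 28426.0$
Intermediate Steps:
$x = 28560$ ($x = \left(-816\right) \left(-35\right) = 28560$)
$x - \sqrt{96^{2} + 8667} = 28560 - \sqrt{96^{2} + 8667} = 28560 - \sqrt{9216 + 8667} = 28560 - \sqrt{17883} = 28560 - 3 \sqrt{1987}$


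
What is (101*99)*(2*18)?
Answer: 359964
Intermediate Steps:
(101*99)*(2*18) = 9999*36 = 359964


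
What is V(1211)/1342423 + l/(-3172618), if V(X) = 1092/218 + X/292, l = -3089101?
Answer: 65993914307258001/67777652372510396 ≈ 0.97368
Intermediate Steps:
V(X) = 546/109 + X/292 (V(X) = 1092*(1/218) + X*(1/292) = 546/109 + X/292)
V(1211)/1342423 + l/(-3172618) = (546/109 + (1/292)*1211)/1342423 - 3089101/(-3172618) = (546/109 + 1211/292)*(1/1342423) - 3089101*(-1/3172618) = (291431/31828)*(1/1342423) + 3089101/3172618 = 291431/42726639244 + 3089101/3172618 = 65993914307258001/67777652372510396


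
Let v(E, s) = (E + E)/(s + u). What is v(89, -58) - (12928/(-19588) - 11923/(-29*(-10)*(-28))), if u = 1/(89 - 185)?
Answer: -858485954099/221443711160 ≈ -3.8768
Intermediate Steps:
u = -1/96 (u = 1/(-96) = -1/96 ≈ -0.010417)
v(E, s) = 2*E/(-1/96 + s) (v(E, s) = (E + E)/(s - 1/96) = (2*E)/(-1/96 + s) = 2*E/(-1/96 + s))
v(89, -58) - (12928/(-19588) - 11923/(-29*(-10)*(-28))) = 192*89/(-1 + 96*(-58)) - (12928/(-19588) - 11923/(-29*(-10)*(-28))) = 192*89/(-1 - 5568) - (12928*(-1/19588) - 11923/(290*(-28))) = 192*89/(-5569) - (-3232/4897 - 11923/(-8120)) = 192*89*(-1/5569) - (-3232/4897 - 11923*(-1/8120)) = -17088/5569 - (-3232/4897 + 11923/8120) = -17088/5569 - 1*32143091/39763640 = -17088/5569 - 32143091/39763640 = -858485954099/221443711160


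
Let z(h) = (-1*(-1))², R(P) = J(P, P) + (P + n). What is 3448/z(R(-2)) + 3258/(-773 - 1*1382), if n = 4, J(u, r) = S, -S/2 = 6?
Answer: 7427182/2155 ≈ 3446.5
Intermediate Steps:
S = -12 (S = -2*6 = -12)
J(u, r) = -12
R(P) = -8 + P (R(P) = -12 + (P + 4) = -12 + (4 + P) = -8 + P)
z(h) = 1 (z(h) = 1² = 1)
3448/z(R(-2)) + 3258/(-773 - 1*1382) = 3448/1 + 3258/(-773 - 1*1382) = 3448*1 + 3258/(-773 - 1382) = 3448 + 3258/(-2155) = 3448 + 3258*(-1/2155) = 3448 - 3258/2155 = 7427182/2155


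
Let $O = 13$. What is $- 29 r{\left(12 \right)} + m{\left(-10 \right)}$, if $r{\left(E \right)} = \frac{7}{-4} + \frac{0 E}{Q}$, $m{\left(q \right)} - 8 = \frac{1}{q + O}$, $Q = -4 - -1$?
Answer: $\frac{709}{12} \approx 59.083$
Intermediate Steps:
$Q = -3$ ($Q = -4 + 1 = -3$)
$m{\left(q \right)} = 8 + \frac{1}{13 + q}$ ($m{\left(q \right)} = 8 + \frac{1}{q + 13} = 8 + \frac{1}{13 + q}$)
$r{\left(E \right)} = - \frac{7}{4}$ ($r{\left(E \right)} = \frac{7}{-4} + \frac{0 E}{-3} = 7 \left(- \frac{1}{4}\right) + 0 \left(- \frac{1}{3}\right) = - \frac{7}{4} + 0 = - \frac{7}{4}$)
$- 29 r{\left(12 \right)} + m{\left(-10 \right)} = \left(-29\right) \left(- \frac{7}{4}\right) + \frac{105 + 8 \left(-10\right)}{13 - 10} = \frac{203}{4} + \frac{105 - 80}{3} = \frac{203}{4} + \frac{1}{3} \cdot 25 = \frac{203}{4} + \frac{25}{3} = \frac{709}{12}$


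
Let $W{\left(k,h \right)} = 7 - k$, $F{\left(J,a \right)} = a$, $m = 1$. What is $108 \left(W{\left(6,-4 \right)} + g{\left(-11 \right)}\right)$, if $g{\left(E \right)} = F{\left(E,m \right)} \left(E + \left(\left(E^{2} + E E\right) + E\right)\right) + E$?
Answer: $22680$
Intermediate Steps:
$g{\left(E \right)} = 2 E^{2} + 3 E$ ($g{\left(E \right)} = 1 \left(E + \left(\left(E^{2} + E E\right) + E\right)\right) + E = 1 \left(E + \left(\left(E^{2} + E^{2}\right) + E\right)\right) + E = 1 \left(E + \left(2 E^{2} + E\right)\right) + E = 1 \left(E + \left(E + 2 E^{2}\right)\right) + E = 1 \left(2 E + 2 E^{2}\right) + E = \left(2 E + 2 E^{2}\right) + E = 2 E^{2} + 3 E$)
$108 \left(W{\left(6,-4 \right)} + g{\left(-11 \right)}\right) = 108 \left(\left(7 - 6\right) - 11 \left(3 + 2 \left(-11\right)\right)\right) = 108 \left(\left(7 - 6\right) - 11 \left(3 - 22\right)\right) = 108 \left(1 - -209\right) = 108 \left(1 + 209\right) = 108 \cdot 210 = 22680$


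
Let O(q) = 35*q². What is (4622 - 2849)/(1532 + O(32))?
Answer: 1773/37372 ≈ 0.047442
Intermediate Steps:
(4622 - 2849)/(1532 + O(32)) = (4622 - 2849)/(1532 + 35*32²) = 1773/(1532 + 35*1024) = 1773/(1532 + 35840) = 1773/37372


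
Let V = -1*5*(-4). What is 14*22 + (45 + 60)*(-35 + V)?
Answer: -1267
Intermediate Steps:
V = 20 (V = -5*(-4) = 20)
14*22 + (45 + 60)*(-35 + V) = 14*22 + (45 + 60)*(-35 + 20) = 308 + 105*(-15) = 308 - 1575 = -1267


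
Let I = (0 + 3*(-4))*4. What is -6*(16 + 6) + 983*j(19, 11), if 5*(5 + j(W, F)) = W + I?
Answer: -53742/5 ≈ -10748.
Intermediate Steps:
I = -48 (I = (0 - 12)*4 = -12*4 = -48)
j(W, F) = -73/5 + W/5 (j(W, F) = -5 + (W - 48)/5 = -5 + (-48 + W)/5 = -5 + (-48/5 + W/5) = -73/5 + W/5)
-6*(16 + 6) + 983*j(19, 11) = -6*(16 + 6) + 983*(-73/5 + (⅕)*19) = -6*22 + 983*(-73/5 + 19/5) = -132 + 983*(-54/5) = -132 - 53082/5 = -53742/5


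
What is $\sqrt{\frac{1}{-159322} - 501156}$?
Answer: $\frac{i \sqrt{12721093167794026}}{159322} \approx 707.92 i$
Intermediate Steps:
$\sqrt{\frac{1}{-159322} - 501156} = \sqrt{- \frac{1}{159322} - 501156} = \sqrt{- \frac{79845176233}{159322}} = \frac{i \sqrt{12721093167794026}}{159322}$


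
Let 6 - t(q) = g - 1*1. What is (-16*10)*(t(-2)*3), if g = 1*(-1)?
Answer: -3840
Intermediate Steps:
g = -1
t(q) = 8 (t(q) = 6 - (-1 - 1*1) = 6 - (-1 - 1) = 6 - 1*(-2) = 6 + 2 = 8)
(-16*10)*(t(-2)*3) = (-16*10)*(8*3) = -160*24 = -3840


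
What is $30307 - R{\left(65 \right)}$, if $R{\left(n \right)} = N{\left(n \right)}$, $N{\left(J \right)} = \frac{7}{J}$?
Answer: $\frac{1969948}{65} \approx 30307.0$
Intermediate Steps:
$R{\left(n \right)} = \frac{7}{n}$
$30307 - R{\left(65 \right)} = 30307 - \frac{7}{65} = \frac{1969948}{65}$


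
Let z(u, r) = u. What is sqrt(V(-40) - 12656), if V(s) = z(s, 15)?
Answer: 46*I*sqrt(6) ≈ 112.68*I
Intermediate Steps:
V(s) = s
sqrt(V(-40) - 12656) = sqrt(-40 - 12656) = sqrt(-12696) = 46*I*sqrt(6)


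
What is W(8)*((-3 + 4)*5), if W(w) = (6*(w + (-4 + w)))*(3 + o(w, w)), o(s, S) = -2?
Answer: 360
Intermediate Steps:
W(w) = -24 + 12*w (W(w) = (6*(w + (-4 + w)))*(3 - 2) = (6*(-4 + 2*w))*1 = (-24 + 12*w)*1 = -24 + 12*w)
W(8)*((-3 + 4)*5) = (-24 + 12*8)*((-3 + 4)*5) = (-24 + 96)*(1*5) = 72*5 = 360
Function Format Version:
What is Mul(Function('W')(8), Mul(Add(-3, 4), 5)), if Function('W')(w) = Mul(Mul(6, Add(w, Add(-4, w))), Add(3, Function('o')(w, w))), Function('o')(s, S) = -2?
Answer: 360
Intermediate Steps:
Function('W')(w) = Add(-24, Mul(12, w)) (Function('W')(w) = Mul(Mul(6, Add(w, Add(-4, w))), Add(3, -2)) = Mul(Mul(6, Add(-4, Mul(2, w))), 1) = Mul(Add(-24, Mul(12, w)), 1) = Add(-24, Mul(12, w)))
Mul(Function('W')(8), Mul(Add(-3, 4), 5)) = Mul(Add(-24, Mul(12, 8)), Mul(Add(-3, 4), 5)) = Mul(Add(-24, 96), Mul(1, 5)) = Mul(72, 5) = 360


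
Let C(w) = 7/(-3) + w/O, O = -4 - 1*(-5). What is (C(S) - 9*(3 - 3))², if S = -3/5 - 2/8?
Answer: 36481/3600 ≈ 10.134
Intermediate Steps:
O = 1 (O = -4 + 5 = 1)
S = -17/20 (S = -3*⅕ - 2*⅛ = -⅗ - ¼ = -17/20 ≈ -0.85000)
C(w) = -7/3 + w (C(w) = 7/(-3) + w/1 = 7*(-⅓) + w*1 = -7/3 + w)
(C(S) - 9*(3 - 3))² = ((-7/3 - 17/20) - 9*(3 - 3))² = (-191/60 - 9*0)² = (-191/60 + 0)² = (-191/60)² = 36481/3600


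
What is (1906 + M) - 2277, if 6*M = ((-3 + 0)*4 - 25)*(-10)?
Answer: -928/3 ≈ -309.33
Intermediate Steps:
M = 185/3 (M = (((-3 + 0)*4 - 25)*(-10))/6 = ((-3*4 - 25)*(-10))/6 = ((-12 - 25)*(-10))/6 = (-37*(-10))/6 = (⅙)*370 = 185/3 ≈ 61.667)
(1906 + M) - 2277 = (1906 + 185/3) - 2277 = 5903/3 - 2277 = -928/3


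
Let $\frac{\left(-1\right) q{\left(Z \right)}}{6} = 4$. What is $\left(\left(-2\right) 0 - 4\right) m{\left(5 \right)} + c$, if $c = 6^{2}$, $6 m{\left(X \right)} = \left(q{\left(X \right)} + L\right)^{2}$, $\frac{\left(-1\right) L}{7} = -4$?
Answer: $\frac{76}{3} \approx 25.333$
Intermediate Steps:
$L = 28$ ($L = \left(-7\right) \left(-4\right) = 28$)
$q{\left(Z \right)} = -24$ ($q{\left(Z \right)} = \left(-6\right) 4 = -24$)
$m{\left(X \right)} = \frac{8}{3}$ ($m{\left(X \right)} = \frac{\left(-24 + 28\right)^{2}}{6} = \frac{4^{2}}{6} = \frac{1}{6} \cdot 16 = \frac{8}{3}$)
$c = 36$
$\left(\left(-2\right) 0 - 4\right) m{\left(5 \right)} + c = \left(\left(-2\right) 0 - 4\right) \frac{8}{3} + 36 = \left(0 - 4\right) \frac{8}{3} + 36 = \left(-4\right) \frac{8}{3} + 36 = - \frac{32}{3} + 36 = \frac{76}{3}$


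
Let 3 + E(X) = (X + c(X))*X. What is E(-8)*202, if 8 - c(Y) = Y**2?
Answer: 102818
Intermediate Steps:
c(Y) = 8 - Y**2
E(X) = -3 + X*(8 + X - X**2) (E(X) = -3 + (X + (8 - X**2))*X = -3 + (8 + X - X**2)*X = -3 + X*(8 + X - X**2))
E(-8)*202 = (-3 + (-8)**2 - 1*(-8)*(-8 + (-8)**2))*202 = (-3 + 64 - 1*(-8)*(-8 + 64))*202 = (-3 + 64 - 1*(-8)*56)*202 = (-3 + 64 + 448)*202 = 509*202 = 102818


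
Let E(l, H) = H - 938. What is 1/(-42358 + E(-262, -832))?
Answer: -1/44128 ≈ -2.2661e-5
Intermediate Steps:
E(l, H) = -938 + H
1/(-42358 + E(-262, -832)) = 1/(-42358 + (-938 - 832)) = 1/(-42358 - 1770) = 1/(-44128) = -1/44128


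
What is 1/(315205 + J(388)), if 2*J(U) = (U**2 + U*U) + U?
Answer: 1/465943 ≈ 2.1462e-6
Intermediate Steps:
J(U) = U**2 + U/2 (J(U) = ((U**2 + U*U) + U)/2 = ((U**2 + U**2) + U)/2 = (2*U**2 + U)/2 = (U + 2*U**2)/2 = U**2 + U/2)
1/(315205 + J(388)) = 1/(315205 + 388*(1/2 + 388)) = 1/(315205 + 388*(777/2)) = 1/(315205 + 150738) = 1/465943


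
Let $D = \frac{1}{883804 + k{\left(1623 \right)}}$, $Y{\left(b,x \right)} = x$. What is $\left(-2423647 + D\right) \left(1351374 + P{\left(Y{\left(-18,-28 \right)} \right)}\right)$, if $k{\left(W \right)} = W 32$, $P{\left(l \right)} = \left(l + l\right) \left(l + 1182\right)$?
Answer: $- \frac{291822475628262825}{93574} \approx -3.1186 \cdot 10^{12}$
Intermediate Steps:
$P{\left(l \right)} = 2 l \left(1182 + l\right)$
$k{\left(W \right)} = 32 W$
$D = \frac{1}{935740}$ ($D = \frac{1}{883804 + 32 \cdot 1623} = \frac{1}{883804 + 51936} = \frac{1}{935740} \approx 1.0687 \cdot 10^{-6}$)
$\left(-2423647 + D\right) \left(1351374 + P{\left(Y{\left(-18,-28 \right)} \right)}\right) = \left(-2423647 + \frac{1}{935740}\right) \left(1351374 + 2 \left(-28\right) \left(1182 - 28\right)\right) = - \frac{2267903443779 \left(1351374 + 2 \left(-28\right) 1154\right)}{935740} = - \frac{2267903443779 \left(1351374 - 64624\right)}{935740} = \left(- \frac{2267903443779}{935740}\right) 1286750 = - \frac{291822475628262825}{93574}$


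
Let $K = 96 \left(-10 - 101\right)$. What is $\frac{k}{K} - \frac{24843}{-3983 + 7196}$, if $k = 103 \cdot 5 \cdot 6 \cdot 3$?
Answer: $- \frac{779131}{90576} \approx -8.602$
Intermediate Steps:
$k = 9270$ ($k = 103 \cdot 30 \cdot 3 = 103 \cdot 90 = 9270$)
$K = -10656$ ($K = 96 \left(-111\right) = -10656$)
$\frac{k}{K} - \frac{24843}{-3983 + 7196} = \frac{9270}{-10656} - \frac{24843}{-3983 + 7196} = 9270 \left(- \frac{1}{10656}\right) - \frac{24843}{3213} = - \frac{515}{592} - \frac{1183}{153} = - \frac{779131}{90576}$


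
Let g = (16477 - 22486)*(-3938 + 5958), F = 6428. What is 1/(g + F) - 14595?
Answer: -177062920441/12131752 ≈ -14595.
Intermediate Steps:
g = -12138180 (g = -6009*2020 = -12138180)
1/(g + F) - 14595 = 1/(-12138180 + 6428) - 14595 = 1/(-12131752) - 14595 = -1/12131752 - 14595 = -177062920441/12131752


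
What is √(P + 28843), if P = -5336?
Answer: √23507 ≈ 153.32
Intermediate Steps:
√(P + 28843) = √(-5336 + 28843) = √23507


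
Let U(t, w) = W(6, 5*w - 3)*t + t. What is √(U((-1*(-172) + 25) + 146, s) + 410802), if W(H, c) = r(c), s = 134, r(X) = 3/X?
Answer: 2*√45728643562/667 ≈ 641.21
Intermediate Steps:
W(H, c) = 3/c
U(t, w) = t + 3*t/(-3 + 5*w) (U(t, w) = (3/(5*w - 3))*t + t = (3/(-3 + 5*w))*t + t = 3*t/(-3 + 5*w) + t = t + 3*t/(-3 + 5*w))
√(U((-1*(-172) + 25) + 146, s) + 410802) = √(5*((-1*(-172) + 25) + 146)*134/(-3 + 5*134) + 410802) = √(5*((172 + 25) + 146)*134/(-3 + 670) + 410802) = √(5*(197 + 146)*134/667 + 410802) = √(5*343*134*(1/667) + 410802) = √(229810/667 + 410802) = √(274234744/667) = 2*√45728643562/667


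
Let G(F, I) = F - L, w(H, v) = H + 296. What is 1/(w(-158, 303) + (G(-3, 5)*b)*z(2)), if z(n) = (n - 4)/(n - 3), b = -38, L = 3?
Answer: 1/594 ≈ 0.0016835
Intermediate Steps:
z(n) = (-4 + n)/(-3 + n)
w(H, v) = 296 + H
G(F, I) = -3 + F (G(F, I) = F - 1*3 = F - 3 = -3 + F)
1/(w(-158, 303) + (G(-3, 5)*b)*z(2)) = 1/((296 - 158) + ((-3 - 3)*(-38))*((-4 + 2)/(-3 + 2))) = 1/(138 + (-6*(-38))*(-2/(-1))) = 1/(138 + 228*(-1*(-2))) = 1/(138 + 228*2) = 1/(138 + 456) = 1/594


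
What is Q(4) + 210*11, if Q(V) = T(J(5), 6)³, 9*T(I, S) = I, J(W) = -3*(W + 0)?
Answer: 62245/27 ≈ 2305.4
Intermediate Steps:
J(W) = -3*W
T(I, S) = I/9
Q(V) = -125/27 (Q(V) = ((-3*5)/9)³ = ((⅑)*(-15))³ = (-5/3)³ = -125/27)
Q(4) + 210*11 = -125/27 + 210*11 = -125/27 + 2310 = 62245/27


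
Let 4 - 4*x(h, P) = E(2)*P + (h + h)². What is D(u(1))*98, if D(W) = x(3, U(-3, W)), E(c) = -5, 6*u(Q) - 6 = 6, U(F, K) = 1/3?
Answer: -4459/6 ≈ -743.17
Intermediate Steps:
U(F, K) = ⅓
u(Q) = 2 (u(Q) = 1 + (⅙)*6 = 1 + 1 = 2)
x(h, P) = 1 - h² + 5*P/4 (x(h, P) = 1 - (-5*P + (h + h)²)/4 = 1 - (-5*P + (2*h)²)/4 = 1 - (-5*P + 4*h²)/4 = 1 + (-h² + 5*P/4) = 1 - h² + 5*P/4)
D(W) = -91/12 (D(W) = 1 - 1*3² + (5/4)*(⅓) = 1 - 1*9 + 5/12 = 1 - 9 + 5/12 = -91/12)
D(u(1))*98 = -91/12*98 = -4459/6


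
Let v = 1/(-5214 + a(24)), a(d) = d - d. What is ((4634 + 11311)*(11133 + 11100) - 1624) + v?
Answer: 1848381567053/5214 ≈ 3.5450e+8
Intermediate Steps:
a(d) = 0
v = -1/5214 (v = 1/(-5214 + 0) = 1/(-5214) = -1/5214 ≈ -0.00019179)
((4634 + 11311)*(11133 + 11100) - 1624) + v = ((4634 + 11311)*(11133 + 11100) - 1624) - 1/5214 = (15945*22233 - 1624) - 1/5214 = (354505185 - 1624) - 1/5214 = 354503561 - 1/5214 = 1848381567053/5214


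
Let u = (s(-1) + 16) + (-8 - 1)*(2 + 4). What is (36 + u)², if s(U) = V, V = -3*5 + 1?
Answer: 256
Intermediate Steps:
V = -14 (V = -15 + 1 = -14)
s(U) = -14
u = -52 (u = (-14 + 16) + (-8 - 1)*(2 + 4) = 2 - 9*6 = 2 - 54 = -52)
(36 + u)² = (36 - 52)² = (-16)² = 256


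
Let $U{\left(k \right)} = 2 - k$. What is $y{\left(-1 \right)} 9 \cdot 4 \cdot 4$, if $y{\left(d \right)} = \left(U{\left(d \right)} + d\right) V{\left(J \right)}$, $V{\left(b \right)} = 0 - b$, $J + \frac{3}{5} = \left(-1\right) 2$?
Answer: $\frac{3744}{5} \approx 748.8$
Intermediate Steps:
$J = - \frac{13}{5}$ ($J = - \frac{3}{5} - 2 = - \frac{13}{5} \approx -2.6$)
$V{\left(b \right)} = - b$
$y{\left(d \right)} = \frac{26}{5}$ ($y{\left(d \right)} = \left(\left(2 - d\right) + d\right) \left(\left(-1\right) \left(- \frac{13}{5}\right)\right) = 2 \cdot \frac{13}{5} = \frac{26}{5}$)
$y{\left(-1 \right)} 9 \cdot 4 \cdot 4 = \frac{26 \cdot 9 \cdot 4}{5} \cdot 4 = \frac{26}{5} \cdot 36 \cdot 4 = \frac{936}{5} \cdot 4 = \frac{3744}{5}$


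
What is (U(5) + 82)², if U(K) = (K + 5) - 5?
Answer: 7569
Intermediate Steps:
U(K) = K (U(K) = (5 + K) - 5 = K)
(U(5) + 82)² = (5 + 82)² = 87² = 7569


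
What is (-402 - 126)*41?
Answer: -21648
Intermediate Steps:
(-402 - 126)*41 = -528*41 = -21648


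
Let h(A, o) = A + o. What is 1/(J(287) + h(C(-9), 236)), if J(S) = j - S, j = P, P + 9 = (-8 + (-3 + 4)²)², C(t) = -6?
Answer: -1/17 ≈ -0.058824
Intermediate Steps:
P = 40 (P = -9 + (-8 + (-3 + 4)²)² = -9 + (-8 + 1²)² = -9 + (-8 + 1)² = -9 + (-7)² = -9 + 49 = 40)
j = 40
J(S) = 40 - S
1/(J(287) + h(C(-9), 236)) = 1/((40 - 1*287) + (-6 + 236)) = 1/((40 - 287) + 230) = 1/(-247 + 230) = 1/(-17) = -1/17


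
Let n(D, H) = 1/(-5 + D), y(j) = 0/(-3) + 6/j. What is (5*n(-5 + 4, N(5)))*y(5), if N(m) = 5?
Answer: -1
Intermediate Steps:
y(j) = 6/j (y(j) = 0*(-⅓) + 6/j = 0 + 6/j = 6/j)
(5*n(-5 + 4, N(5)))*y(5) = (5/(-5 + (-5 + 4)))*(6/5) = (5/(-5 - 1))*(6*(⅕)) = (5/(-6))*(6/5) = (5*(-⅙))*(6/5) = -⅚*6/5 = -1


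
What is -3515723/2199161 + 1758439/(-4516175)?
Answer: -19744710789204/9931795929175 ≈ -1.9880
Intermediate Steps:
-3515723/2199161 + 1758439/(-4516175) = -3515723*1/2199161 + 1758439*(-1/4516175) = -3515723/2199161 - 1758439/4516175 = -19744710789204/9931795929175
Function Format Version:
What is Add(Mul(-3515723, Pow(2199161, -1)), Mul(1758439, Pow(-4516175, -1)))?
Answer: Rational(-19744710789204, 9931795929175) ≈ -1.9880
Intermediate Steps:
Add(Mul(-3515723, Pow(2199161, -1)), Mul(1758439, Pow(-4516175, -1))) = Add(Mul(-3515723, Rational(1, 2199161)), Mul(1758439, Rational(-1, 4516175))) = Add(Rational(-3515723, 2199161), Rational(-1758439, 4516175)) = Rational(-19744710789204, 9931795929175)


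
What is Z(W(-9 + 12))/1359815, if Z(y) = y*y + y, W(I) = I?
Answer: 12/1359815 ≈ 8.8247e-6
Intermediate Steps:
Z(y) = y + y**2 (Z(y) = y**2 + y = y + y**2)
Z(W(-9 + 12))/1359815 = ((-9 + 12)*(1 + (-9 + 12)))/1359815 = (3*(1 + 3))*(1/1359815) = (3*4)*(1/1359815) = 12*(1/1359815) = 12/1359815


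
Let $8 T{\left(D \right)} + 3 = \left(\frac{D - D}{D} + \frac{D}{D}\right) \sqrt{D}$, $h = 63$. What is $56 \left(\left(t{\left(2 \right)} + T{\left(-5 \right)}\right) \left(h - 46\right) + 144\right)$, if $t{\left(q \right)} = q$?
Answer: $9611 + 119 i \sqrt{5} \approx 9611.0 + 266.09 i$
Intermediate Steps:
$T{\left(D \right)} = - \frac{3}{8} + \frac{\sqrt{D}}{8}$ ($T{\left(D \right)} = - \frac{3}{8} + \frac{\left(\frac{D - D}{D} + \frac{D}{D}\right) \sqrt{D}}{8} = - \frac{3}{8} + \frac{\left(\frac{0}{D} + 1\right) \sqrt{D}}{8} = - \frac{3}{8} + \frac{\left(0 + 1\right) \sqrt{D}}{8} = - \frac{3}{8} + \frac{1 \sqrt{D}}{8} = - \frac{3}{8} + \frac{\sqrt{D}}{8}$)
$56 \left(\left(t{\left(2 \right)} + T{\left(-5 \right)}\right) \left(h - 46\right) + 144\right) = 56 \left(\left(2 - \left(\frac{3}{8} - \frac{\sqrt{-5}}{8}\right)\right) \left(63 - 46\right) + 144\right) = 56 \left(\left(2 - \left(\frac{3}{8} - \frac{i \sqrt{5}}{8}\right)\right) 17 + 144\right) = 56 \left(\left(\frac{13}{8} + \frac{i \sqrt{5}}{8}\right) 17 + 144\right) = 56 \left(\left(\frac{221}{8} + \frac{17 i \sqrt{5}}{8}\right) + 144\right) = 56 \left(\frac{1373}{8} + \frac{17 i \sqrt{5}}{8}\right) = 9611 + 119 i \sqrt{5}$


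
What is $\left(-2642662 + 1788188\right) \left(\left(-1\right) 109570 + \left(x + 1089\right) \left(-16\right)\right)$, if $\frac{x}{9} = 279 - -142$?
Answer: $160314702932$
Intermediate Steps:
$x = 3789$ ($x = 9 \left(279 - -142\right) = 9 \left(279 + 142\right) = 9 \cdot 421 = 3789$)
$\left(-2642662 + 1788188\right) \left(\left(-1\right) 109570 + \left(x + 1089\right) \left(-16\right)\right) = \left(-2642662 + 1788188\right) \left(\left(-1\right) 109570 + \left(3789 + 1089\right) \left(-16\right)\right) = - 854474 \left(-109570 + 4878 \left(-16\right)\right) = - 854474 \left(-109570 - 78048\right) = \left(-854474\right) \left(-187618\right) = 160314702932$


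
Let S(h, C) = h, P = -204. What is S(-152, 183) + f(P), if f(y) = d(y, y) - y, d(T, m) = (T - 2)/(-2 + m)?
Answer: 53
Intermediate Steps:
d(T, m) = (-2 + T)/(-2 + m)
f(y) = 1 - y (f(y) = (-2 + y)/(-2 + y) - y = 1 - y)
S(-152, 183) + f(P) = -152 + (1 - 1*(-204)) = -152 + (1 + 204) = -152 + 205 = 53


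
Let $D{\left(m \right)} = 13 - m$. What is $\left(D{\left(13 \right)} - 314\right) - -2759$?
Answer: $2445$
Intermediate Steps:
$\left(D{\left(13 \right)} - 314\right) - -2759 = \left(\left(13 - 13\right) - 314\right) - -2759 = \left(\left(13 - 13\right) - 314\right) + 2759 = \left(0 - 314\right) + 2759 = -314 + 2759 = 2445$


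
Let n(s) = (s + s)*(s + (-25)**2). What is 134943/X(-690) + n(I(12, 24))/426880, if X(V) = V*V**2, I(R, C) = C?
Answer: 115218613/1587793500 ≈ 0.072565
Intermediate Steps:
n(s) = 2*s*(625 + s) (n(s) = (2*s)*(s + 625) = (2*s)*(625 + s) = 2*s*(625 + s))
X(V) = V**3
134943/X(-690) + n(I(12, 24))/426880 = 134943/((-690)**3) + (2*24*(625 + 24))/426880 = 134943/(-328509000) + (2*24*649)*(1/426880) = 134943*(-1/328509000) + 31152*(1/426880) = -44981/109503000 + 1947/26680 = 115218613/1587793500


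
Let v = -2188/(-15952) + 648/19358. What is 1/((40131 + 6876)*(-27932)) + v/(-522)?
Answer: -240225676081579/734883015885821496 ≈ -0.00032689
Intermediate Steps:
v = 6586525/38599852 (v = -2188*(-1/15952) + 648*(1/19358) = 547/3988 + 324/9679 = 6586525/38599852 ≈ 0.17064)
1/((40131 + 6876)*(-27932)) + v/(-522) = 1/((40131 + 6876)*(-27932)) + (6586525/38599852)/(-522) = -1/27932/47007 + (6586525/38599852)*(-1/522) = (1/47007)*(-1/27932) - 6586525/20149122744 = -1/1312999524 - 6586525/20149122744 = -240225676081579/734883015885821496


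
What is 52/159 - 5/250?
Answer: 2441/7950 ≈ 0.30704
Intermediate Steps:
52/159 - 5/250 = 52*(1/159) - 5*1/250 = 52/159 - 1/50 = 2441/7950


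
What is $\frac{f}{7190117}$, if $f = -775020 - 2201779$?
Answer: $- \frac{2976799}{7190117} \approx -0.41401$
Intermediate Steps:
$f = -2976799$ ($f = -775020 - 2201779 = -2976799$)
$\frac{f}{7190117} = - \frac{2976799}{7190117}$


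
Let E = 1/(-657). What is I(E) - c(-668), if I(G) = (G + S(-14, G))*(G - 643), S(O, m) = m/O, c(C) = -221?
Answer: 670506941/3021543 ≈ 221.91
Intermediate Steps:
E = -1/657 ≈ -0.0015221
I(G) = 13*G*(-643 + G)/14 (I(G) = (G + G/(-14))*(G - 643) = (G + G*(-1/14))*(-643 + G) = (G - G/14)*(-643 + G) = (13*G/14)*(-643 + G) = 13*G*(-643 + G)/14)
I(E) - c(-668) = (13/14)*(-1/657)*(-643 - 1/657) - 1*(-221) = (13/14)*(-1/657)*(-422452/657) + 221 = 2745938/3021543 + 221 = 670506941/3021543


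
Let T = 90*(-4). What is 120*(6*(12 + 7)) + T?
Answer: 13320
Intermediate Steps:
T = -360
120*(6*(12 + 7)) + T = 120*(6*(12 + 7)) - 360 = 120*(6*19) - 360 = 120*114 - 360 = 13680 - 360 = 13320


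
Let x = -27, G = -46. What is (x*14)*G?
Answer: 17388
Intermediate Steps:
(x*14)*G = -27*14*(-46) = -378*(-46) = 17388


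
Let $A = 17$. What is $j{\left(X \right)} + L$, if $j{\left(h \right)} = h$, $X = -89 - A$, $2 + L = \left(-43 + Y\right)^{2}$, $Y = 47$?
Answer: $-92$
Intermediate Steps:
$L = 14$ ($L = -2 + \left(-43 + 47\right)^{2} = -2 + 4^{2} = -2 + 16 = 14$)
$X = -106$ ($X = -89 - 17 = -106$)
$j{\left(X \right)} + L = -106 + 14 = -92$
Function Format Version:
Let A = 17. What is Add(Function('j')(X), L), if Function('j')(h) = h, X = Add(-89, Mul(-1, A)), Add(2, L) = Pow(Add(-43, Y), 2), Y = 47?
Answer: -92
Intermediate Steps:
L = 14 (L = Add(-2, Pow(Add(-43, 47), 2)) = Add(-2, Pow(4, 2)) = Add(-2, 16) = 14)
X = -106 (X = Add(-89, Mul(-1, 17)) = Add(-89, -17) = -106)
Add(Function('j')(X), L) = Add(-106, 14) = -92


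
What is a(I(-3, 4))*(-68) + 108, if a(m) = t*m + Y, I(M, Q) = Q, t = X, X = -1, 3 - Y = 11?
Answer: 924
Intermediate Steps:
Y = -8 (Y = 3 - 1*11 = 3 - 11 = -8)
t = -1
a(m) = -8 - m (a(m) = -m - 8 = -8 - m)
a(I(-3, 4))*(-68) + 108 = (-8 - 1*4)*(-68) + 108 = (-8 - 4)*(-68) + 108 = -12*(-68) + 108 = 816 + 108 = 924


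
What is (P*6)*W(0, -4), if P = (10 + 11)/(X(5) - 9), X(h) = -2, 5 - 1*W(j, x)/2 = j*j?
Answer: -1260/11 ≈ -114.55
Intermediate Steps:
W(j, x) = 10 - 2*j² (W(j, x) = 10 - 2*j*j = 10 - 2*j²)
P = -21/11 (P = (10 + 11)/(-2 - 9) = 21/(-11) = 21*(-1/11) = -21/11 ≈ -1.9091)
(P*6)*W(0, -4) = (-21/11*6)*(10 - 2*0²) = -126*(10 - 2*0)/11 = -126*(10 + 0)/11 = -126/11*10 = -1260/11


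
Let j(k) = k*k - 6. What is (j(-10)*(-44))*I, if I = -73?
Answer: 301928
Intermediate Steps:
j(k) = -6 + k² (j(k) = k² - 6 = -6 + k²)
(j(-10)*(-44))*I = ((-6 + (-10)²)*(-44))*(-73) = ((-6 + 100)*(-44))*(-73) = (94*(-44))*(-73) = -4136*(-73) = 301928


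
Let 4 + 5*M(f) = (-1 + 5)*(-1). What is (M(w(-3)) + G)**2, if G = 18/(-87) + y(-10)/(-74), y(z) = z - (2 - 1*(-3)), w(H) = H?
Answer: 296287369/115132900 ≈ 2.5734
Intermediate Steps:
y(z) = -5 + z (y(z) = z - (2 + 3) = z - 1*5 = z - 5 = -5 + z)
G = -9/2146 (G = 18/(-87) + (-5 - 10)/(-74) = 18*(-1/87) - 15*(-1/74) = -6/29 + 15/74 = -9/2146 ≈ -0.0041938)
M(f) = -8/5 (M(f) = -4/5 + ((-1 + 5)*(-1))/5 = -4/5 + (4*(-1))/5 = -4/5 + (1/5)*(-4) = -4/5 - 4/5 = -8/5)
(M(w(-3)) + G)**2 = (-8/5 - 9/2146)**2 = (-17213/10730)**2 = 296287369/115132900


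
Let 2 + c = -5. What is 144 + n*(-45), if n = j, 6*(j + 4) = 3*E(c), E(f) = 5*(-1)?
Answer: 873/2 ≈ 436.50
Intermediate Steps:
c = -7 (c = -2 - 5 = -7)
E(f) = -5
j = -13/2 (j = -4 + (3*(-5))/6 = -4 + (1/6)*(-15) = -4 - 5/2 = -13/2 ≈ -6.5000)
n = -13/2 ≈ -6.5000
144 + n*(-45) = 144 - 13/2*(-45) = 144 + 585/2 = 873/2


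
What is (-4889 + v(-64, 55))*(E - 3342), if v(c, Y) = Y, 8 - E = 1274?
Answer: 22275072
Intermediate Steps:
E = -1266 (E = 8 - 1*1274 = 8 - 1274 = -1266)
(-4889 + v(-64, 55))*(E - 3342) = (-4889 + 55)*(-1266 - 3342) = -4834*(-4608) = 22275072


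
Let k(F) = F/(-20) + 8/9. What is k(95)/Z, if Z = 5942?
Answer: -139/213912 ≈ -0.00064980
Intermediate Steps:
k(F) = 8/9 - F/20 (k(F) = F*(-1/20) + 8*(1/9) = -F/20 + 8/9 = 8/9 - F/20)
k(95)/Z = (8/9 - 1/20*95)/5942 = (8/9 - 19/4)*(1/5942) = -139/36*1/5942 = -139/213912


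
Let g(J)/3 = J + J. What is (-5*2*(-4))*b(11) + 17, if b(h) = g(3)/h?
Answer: 907/11 ≈ 82.455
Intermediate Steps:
g(J) = 6*J (g(J) = 3*(J + J) = 3*(2*J) = 6*J)
b(h) = 18/h (b(h) = (6*3)/h = 18/h)
(-5*2*(-4))*b(11) + 17 = (-5*2*(-4))*(18/11) + 17 = (-10*(-4))*(18*(1/11)) + 17 = 40*(18/11) + 17 = 720/11 + 17 = 907/11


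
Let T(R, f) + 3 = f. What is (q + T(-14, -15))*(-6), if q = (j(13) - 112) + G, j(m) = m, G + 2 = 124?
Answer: -30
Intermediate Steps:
G = 122 (G = -2 + 124 = 122)
T(R, f) = -3 + f
q = 23 (q = (13 - 112) + 122 = -99 + 122 = 23)
(q + T(-14, -15))*(-6) = (23 + (-3 - 15))*(-6) = (23 - 18)*(-6) = 5*(-6) = -30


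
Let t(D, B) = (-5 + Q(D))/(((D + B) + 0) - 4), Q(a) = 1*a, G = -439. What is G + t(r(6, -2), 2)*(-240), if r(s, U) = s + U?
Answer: -319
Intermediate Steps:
Q(a) = a
r(s, U) = U + s
t(D, B) = (-5 + D)/(-4 + B + D) (t(D, B) = (-5 + D)/(((D + B) + 0) - 4) = (-5 + D)/(((B + D) + 0) - 4) = (-5 + D)/((B + D) - 4) = (-5 + D)/(-4 + B + D))
G + t(r(6, -2), 2)*(-240) = -439 + ((-5 + (-2 + 6))/(-4 + 2 + (-2 + 6)))*(-240) = -439 + ((-5 + 4)/(-4 + 2 + 4))*(-240) = -439 + (-1/2)*(-240) = -439 + ((1/2)*(-1))*(-240) = -439 - 1/2*(-240) = -439 + 120 = -319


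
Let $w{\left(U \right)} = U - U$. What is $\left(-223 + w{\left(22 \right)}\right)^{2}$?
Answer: $49729$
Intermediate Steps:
$w{\left(U \right)} = 0$
$\left(-223 + w{\left(22 \right)}\right)^{2} = \left(-223 + 0\right)^{2} = \left(-223\right)^{2} = 49729$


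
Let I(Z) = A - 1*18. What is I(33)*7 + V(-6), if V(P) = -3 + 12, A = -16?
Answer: -229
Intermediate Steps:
I(Z) = -34 (I(Z) = -16 - 1*18 = -16 - 18 = -34)
V(P) = 9
I(33)*7 + V(-6) = -34*7 + 9 = -238 + 9 = -229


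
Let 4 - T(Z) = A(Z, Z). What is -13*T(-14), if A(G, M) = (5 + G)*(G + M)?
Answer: 3224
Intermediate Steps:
T(Z) = 4 - 10*Z - 2*Z² (T(Z) = 4 - (Z² + 5*Z + 5*Z + Z*Z) = 4 - (Z² + 5*Z + 5*Z + Z²) = 4 - (2*Z² + 10*Z) = 4 + (-10*Z - 2*Z²) = 4 - 10*Z - 2*Z²)
-13*T(-14) = -13*(4 - 10*(-14) - 2*(-14)²) = -13*(4 + 140 - 2*196) = -13*(4 + 140 - 392) = -13*(-248) = 3224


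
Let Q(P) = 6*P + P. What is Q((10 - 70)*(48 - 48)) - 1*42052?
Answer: -42052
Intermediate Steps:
Q(P) = 7*P
Q((10 - 70)*(48 - 48)) - 1*42052 = 7*((10 - 70)*(48 - 48)) - 1*42052 = 7*(-60*0) - 42052 = 7*0 - 42052 = 0 - 42052 = -42052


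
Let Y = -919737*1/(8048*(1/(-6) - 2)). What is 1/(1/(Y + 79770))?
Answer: 321206727/4024 ≈ 79823.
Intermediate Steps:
Y = 212247/4024 (Y = -919737*1/(8048*(-1/6 - 2)) = -919737/(1006*(-13/6*8)) = -919737/(1006*(-52/3)) = -919737/(-52312/3) = -919737*(-3/52312) = 212247/4024 ≈ 52.745)
1/(1/(Y + 79770)) = 1/(1/(212247/4024 + 79770)) = 1/(1/(321206727/4024)) = 1/(4024/321206727) = 321206727/4024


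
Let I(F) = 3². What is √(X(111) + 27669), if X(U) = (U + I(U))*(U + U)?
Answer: √54309 ≈ 233.04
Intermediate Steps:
I(F) = 9
X(U) = 2*U*(9 + U) (X(U) = (U + 9)*(U + U) = (9 + U)*(2*U) = 2*U*(9 + U))
√(X(111) + 27669) = √(2*111*(9 + 111) + 27669) = √(2*111*120 + 27669) = √(26640 + 27669) = √54309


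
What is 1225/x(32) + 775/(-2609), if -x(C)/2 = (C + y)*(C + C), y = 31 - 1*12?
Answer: -8255225/17031552 ≈ -0.48470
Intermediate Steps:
y = 19 (y = 31 - 12 = 19)
x(C) = -4*C*(19 + C) (x(C) = -2*(C + 19)*(C + C) = -2*(19 + C)*2*C = -4*C*(19 + C))
1225/x(32) + 775/(-2609) = 1225/((-4*32*(19 + 32))) + 775/(-2609) = 1225/((-4*32*51)) + 775*(-1/2609) = 1225/(-6528) - 775/2609 = 1225*(-1/6528) - 775/2609 = -1225/6528 - 775/2609 = -8255225/17031552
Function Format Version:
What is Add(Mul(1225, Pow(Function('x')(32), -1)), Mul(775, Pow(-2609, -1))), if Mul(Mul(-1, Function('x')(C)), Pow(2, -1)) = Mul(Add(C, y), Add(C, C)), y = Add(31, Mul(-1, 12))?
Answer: Rational(-8255225, 17031552) ≈ -0.48470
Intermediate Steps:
y = 19 (y = Add(31, -12) = 19)
Function('x')(C) = Mul(-4, C, Add(19, C)) (Function('x')(C) = Mul(-2, Mul(Add(C, 19), Add(C, C))) = Mul(-2, Mul(Add(19, C), Mul(2, C))) = Mul(-2, Mul(2, C, Add(19, C))) = Mul(-4, C, Add(19, C)))
Add(Mul(1225, Pow(Function('x')(32), -1)), Mul(775, Pow(-2609, -1))) = Add(Mul(1225, Pow(Mul(-4, 32, Add(19, 32)), -1)), Mul(775, Pow(-2609, -1))) = Add(Mul(1225, Pow(Mul(-4, 32, 51), -1)), Mul(775, Rational(-1, 2609))) = Add(Mul(1225, Pow(-6528, -1)), Rational(-775, 2609)) = Add(Mul(1225, Rational(-1, 6528)), Rational(-775, 2609)) = Add(Rational(-1225, 6528), Rational(-775, 2609)) = Rational(-8255225, 17031552)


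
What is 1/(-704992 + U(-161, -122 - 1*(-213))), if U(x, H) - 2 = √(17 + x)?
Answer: -352495/248505450122 - 3*I/124252725061 ≈ -1.4185e-6 - 2.4144e-11*I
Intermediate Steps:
U(x, H) = 2 + √(17 + x)
1/(-704992 + U(-161, -122 - 1*(-213))) = 1/(-704992 + (2 + √(17 - 161))) = 1/(-704992 + (2 + √(-144))) = 1/(-704992 + (2 + 12*I)) = 1/(-704990 + 12*I) = (-704990 - 12*I)/497010900244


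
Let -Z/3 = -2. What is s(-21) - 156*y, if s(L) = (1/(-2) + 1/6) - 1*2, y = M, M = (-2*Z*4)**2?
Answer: -1078279/3 ≈ -3.5943e+5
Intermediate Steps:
Z = 6 (Z = -3*(-2) = 6)
M = 2304 (M = (-2*6*4)**2 = (-12*4)**2 = (-48)**2 = 2304)
y = 2304
s(L) = -7/3 (s(L) = (1*(-1/2) + 1*(1/6)) - 2 = (-1/2 + 1/6) - 2 = -1/3 - 2 = -7/3)
s(-21) - 156*y = -7/3 - 156*2304 = -7/3 - 1*359424 = -7/3 - 359424 = -1078279/3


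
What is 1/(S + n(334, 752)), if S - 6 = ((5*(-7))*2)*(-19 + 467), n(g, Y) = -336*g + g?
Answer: -1/143244 ≈ -6.9811e-6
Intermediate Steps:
n(g, Y) = -335*g
S = -31354 (S = 6 + ((5*(-7))*2)*(-19 + 467) = 6 - 35*2*448 = 6 - 70*448 = 6 - 31360 = -31354)
1/(S + n(334, 752)) = 1/(-31354 - 335*334) = 1/(-31354 - 111890) = 1/(-143244) = -1/143244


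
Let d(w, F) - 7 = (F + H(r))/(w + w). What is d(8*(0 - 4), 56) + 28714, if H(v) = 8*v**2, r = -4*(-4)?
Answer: 229505/8 ≈ 28688.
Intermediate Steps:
r = 16
d(w, F) = 7 + (2048 + F)/(2*w) (d(w, F) = 7 + (F + 8*16**2)/(w + w) = 7 + (F + 8*256)/((2*w)) = 7 + (F + 2048)*(1/(2*w)) = 7 + (2048 + F)*(1/(2*w)) = 7 + (2048 + F)/(2*w))
d(8*(0 - 4), 56) + 28714 = (2048 + 56 + 14*(8*(0 - 4)))/(2*((8*(0 - 4)))) + 28714 = (2048 + 56 + 14*(8*(-4)))/(2*((8*(-4)))) + 28714 = (1/2)*(2048 + 56 + 14*(-32))/(-32) + 28714 = (1/2)*(-1/32)*(2048 + 56 - 448) + 28714 = (1/2)*(-1/32)*1656 + 28714 = -207/8 + 28714 = 229505/8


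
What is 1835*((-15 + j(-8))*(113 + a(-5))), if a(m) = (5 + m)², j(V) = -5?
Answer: -4147100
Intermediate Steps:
1835*((-15 + j(-8))*(113 + a(-5))) = 1835*((-15 - 5)*(113 + (5 - 5)²)) = 1835*(-20*(113 + 0²)) = 1835*(-20*(113 + 0)) = 1835*(-20*113) = 1835*(-2260) = -4147100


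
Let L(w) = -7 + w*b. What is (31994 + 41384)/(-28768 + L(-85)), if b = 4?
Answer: -73378/29115 ≈ -2.5203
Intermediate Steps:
L(w) = -7 + 4*w (L(w) = -7 + w*4 = -7 + 4*w)
(31994 + 41384)/(-28768 + L(-85)) = (31994 + 41384)/(-28768 + (-7 + 4*(-85))) = 73378/(-28768 + (-7 - 340)) = 73378/(-28768 - 347) = 73378/(-29115) = 73378*(-1/29115) = -73378/29115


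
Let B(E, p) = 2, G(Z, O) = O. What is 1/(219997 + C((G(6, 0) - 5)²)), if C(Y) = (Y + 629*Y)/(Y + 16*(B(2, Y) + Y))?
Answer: 457/100554379 ≈ 4.5448e-6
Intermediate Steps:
C(Y) = 630*Y/(32 + 17*Y) (C(Y) = (Y + 629*Y)/(Y + 16*(2 + Y)) = (630*Y)/(Y + (32 + 16*Y)) = (630*Y)/(32 + 17*Y) = 630*Y/(32 + 17*Y))
1/(219997 + C((G(6, 0) - 5)²)) = 1/(219997 + 630*(0 - 5)²/(32 + 17*(0 - 5)²)) = 1/(219997 + 630*(-5)²/(32 + 17*(-5)²)) = 1/(219997 + 630*25/(32 + 17*25)) = 1/(219997 + 630*25/(32 + 425)) = 1/(219997 + 630*25/457) = 1/(219997 + 630*25*(1/457)) = 1/(219997 + 15750/457) = 1/(100554379/457) = 457/100554379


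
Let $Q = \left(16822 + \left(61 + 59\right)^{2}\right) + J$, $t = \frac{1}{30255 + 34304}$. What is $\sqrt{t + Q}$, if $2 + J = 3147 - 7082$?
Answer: $\frac{2 \sqrt{28430045607161}}{64559} \approx 165.18$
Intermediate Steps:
$t = \frac{1}{64559} \approx 1.549 \cdot 10^{-5}$
$J = -3937$ ($J = -2 + \left(3147 - 7082\right) = -2 - 3935 = -3937$)
$Q = 27285$ ($Q = \left(16822 + \left(61 + 59\right)^{2}\right) - 3937 = \left(16822 + 120^{2}\right) - 3937 = \left(16822 + 14400\right) - 3937 = 31222 - 3937 = 27285$)
$\sqrt{t + Q} = \sqrt{\frac{1}{64559} + 27285} = \sqrt{\frac{1761492316}{64559}} = \frac{2 \sqrt{28430045607161}}{64559}$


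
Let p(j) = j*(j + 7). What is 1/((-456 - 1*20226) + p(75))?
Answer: -1/14532 ≈ -6.8814e-5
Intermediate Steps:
p(j) = j*(7 + j)
1/((-456 - 1*20226) + p(75)) = 1/((-456 - 1*20226) + 75*(7 + 75)) = 1/((-456 - 20226) + 75*82) = 1/(-20682 + 6150) = 1/(-14532) = -1/14532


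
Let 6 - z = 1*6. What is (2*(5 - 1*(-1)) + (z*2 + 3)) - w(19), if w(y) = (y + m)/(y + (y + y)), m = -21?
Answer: 857/57 ≈ 15.035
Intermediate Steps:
z = 0 (z = 6 - 6 = 0)
w(y) = (-21 + y)/(3*y) (w(y) = (y - 21)/(y + (y + y)) = (-21 + y)/(y + 2*y) = (-21 + y)/((3*y)) = (-21 + y)*(1/(3*y)) = (-21 + y)/(3*y))
(2*(5 - 1*(-1)) + (z*2 + 3)) - w(19) = (2*(5 - 1*(-1)) + (0*2 + 3)) - (-21 + 19)/(3*19) = (2*(5 + 1) + (0 + 3)) - (-2)/(3*19) = (2*6 + 3) - 1*(-2/57) = (12 + 3) + 2/57 = 15 + 2/57 = 857/57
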